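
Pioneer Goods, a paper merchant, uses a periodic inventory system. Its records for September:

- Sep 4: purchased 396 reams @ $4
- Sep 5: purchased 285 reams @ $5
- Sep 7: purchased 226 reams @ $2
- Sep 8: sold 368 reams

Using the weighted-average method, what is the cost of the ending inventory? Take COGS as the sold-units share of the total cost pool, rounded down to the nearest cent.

Ending inventory = $2,056.76

Sep 8, sell 368: 368/907 × $3,461.00 → $1,404.24
Ending inventory (cost pool remaining) = $2,056.76
Check: goods available $3,461.00 = COGS $1,404.24 + ending $2,056.76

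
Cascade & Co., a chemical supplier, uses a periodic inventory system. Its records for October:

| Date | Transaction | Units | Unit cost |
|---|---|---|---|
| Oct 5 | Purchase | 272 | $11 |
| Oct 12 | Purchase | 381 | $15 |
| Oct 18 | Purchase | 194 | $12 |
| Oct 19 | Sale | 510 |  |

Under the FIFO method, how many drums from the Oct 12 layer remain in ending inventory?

Oct 19, 510 sold [FIFO — oldest first]: 272 @ $11 + 238 @ $15 = $6,562
Ending inventory: 143 @ $15 + 194 @ $12 = $4,473
Check: goods available $11,035 = COGS $6,562 + ending $4,473

143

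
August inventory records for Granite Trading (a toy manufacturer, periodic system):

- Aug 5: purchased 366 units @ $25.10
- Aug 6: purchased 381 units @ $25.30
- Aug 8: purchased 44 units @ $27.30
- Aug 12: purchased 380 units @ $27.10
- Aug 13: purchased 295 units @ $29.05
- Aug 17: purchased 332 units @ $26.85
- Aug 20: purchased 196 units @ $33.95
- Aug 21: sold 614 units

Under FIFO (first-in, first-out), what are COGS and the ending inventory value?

COGS = $15,461.00; ending inventory = $39,002.25

Aug 21, 614 sold [FIFO — oldest first]: 366 @ $25.10 + 248 @ $25.30 = $15,461.00
Ending inventory: 133 @ $25.30 + 44 @ $27.30 + 380 @ $27.10 + 295 @ $29.05 + 332 @ $26.85 + 196 @ $33.95 = $39,002.25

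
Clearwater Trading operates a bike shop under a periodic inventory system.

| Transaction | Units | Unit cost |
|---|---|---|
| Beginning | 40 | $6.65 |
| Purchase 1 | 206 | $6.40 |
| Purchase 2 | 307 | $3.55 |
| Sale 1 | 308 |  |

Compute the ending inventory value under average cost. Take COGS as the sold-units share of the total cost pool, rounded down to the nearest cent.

Ending inventory = $1,184.80

Sale 1, sell 308: 308/553 × $2,674.25 → $1,489.45
Ending inventory (cost pool remaining) = $1,184.80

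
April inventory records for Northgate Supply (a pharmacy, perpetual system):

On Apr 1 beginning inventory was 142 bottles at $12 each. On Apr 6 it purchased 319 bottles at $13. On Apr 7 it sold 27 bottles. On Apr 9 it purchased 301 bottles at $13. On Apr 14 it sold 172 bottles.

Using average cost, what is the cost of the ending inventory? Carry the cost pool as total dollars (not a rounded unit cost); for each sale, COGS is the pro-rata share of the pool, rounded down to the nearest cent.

After Apr 1: 142 on hand, pool $1,704.00 (≈ $12.0000 each)
After Apr 6: 461 on hand, pool $5,851.00 (≈ $12.6920 each)
Apr 7, sell 27: 27/461 × $5,851.00 → $342.68
After Apr 9: 735 on hand, pool $9,421.32 (≈ $12.8181 each)
Apr 14, sell 172: 172/735 × $9,421.32 → $2,204.71
Total COGS = $342.68 + $2,204.71 = $2,547.39
Ending inventory (cost pool remaining) = $7,216.61
Check: goods available $9,764.00 = COGS $2,547.39 + ending $7,216.61

Ending inventory = $7,216.61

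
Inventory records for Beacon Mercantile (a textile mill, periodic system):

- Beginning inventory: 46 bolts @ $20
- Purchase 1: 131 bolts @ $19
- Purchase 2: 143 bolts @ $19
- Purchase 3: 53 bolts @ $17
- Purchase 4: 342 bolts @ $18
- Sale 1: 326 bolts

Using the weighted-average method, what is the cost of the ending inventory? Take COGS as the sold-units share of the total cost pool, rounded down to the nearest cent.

Ending inventory = $7,172.29

Sale 1, sell 326: 326/715 × $13,183.00 → $6,010.71
Ending inventory (cost pool remaining) = $7,172.29
Check: goods available $13,183.00 = COGS $6,010.71 + ending $7,172.29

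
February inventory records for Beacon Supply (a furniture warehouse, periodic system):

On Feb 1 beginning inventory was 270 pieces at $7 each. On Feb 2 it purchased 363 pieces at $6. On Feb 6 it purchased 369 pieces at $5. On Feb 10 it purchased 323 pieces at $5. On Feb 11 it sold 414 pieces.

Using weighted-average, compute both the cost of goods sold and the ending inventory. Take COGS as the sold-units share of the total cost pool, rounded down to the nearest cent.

COGS = $2,352.14; ending inventory = $5,175.86

Feb 11, sell 414: 414/1325 × $7,528.00 → $2,352.14
Ending inventory (cost pool remaining) = $5,175.86
Check: goods available $7,528.00 = COGS $2,352.14 + ending $5,175.86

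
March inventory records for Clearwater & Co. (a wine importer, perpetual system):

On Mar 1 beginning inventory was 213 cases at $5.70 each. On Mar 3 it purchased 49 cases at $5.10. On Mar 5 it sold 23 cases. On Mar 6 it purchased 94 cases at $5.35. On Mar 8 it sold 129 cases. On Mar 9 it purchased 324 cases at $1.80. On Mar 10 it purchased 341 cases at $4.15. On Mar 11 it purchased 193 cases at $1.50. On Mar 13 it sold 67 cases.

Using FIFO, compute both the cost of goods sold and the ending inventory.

COGS = $1,244.70; ending inventory = $3,010.05

Mar 5, 23 sold [FIFO — oldest first]: 23 @ $5.70 = $131.10
Mar 8, 129 sold [FIFO — oldest first]: 129 @ $5.70 = $735.30
Mar 13, 67 sold [FIFO — oldest first]: 61 @ $5.70 + 6 @ $5.10 = $378.30
Total COGS = $131.10 + $735.30 + $378.30 = $1,244.70
Ending inventory: 43 @ $5.10 + 94 @ $5.35 + 324 @ $1.80 + 341 @ $4.15 + 193 @ $1.50 = $3,010.05
Check: goods available $4,254.75 = COGS $1,244.70 + ending $3,010.05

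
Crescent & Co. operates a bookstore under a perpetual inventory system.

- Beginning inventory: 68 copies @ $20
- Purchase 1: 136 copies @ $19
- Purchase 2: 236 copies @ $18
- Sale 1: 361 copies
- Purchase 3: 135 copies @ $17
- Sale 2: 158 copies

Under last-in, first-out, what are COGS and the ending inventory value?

COGS = $9,367; ending inventory = $1,120

Sale 1 (361) [LIFO — newest first]: 236 @ $18 + 125 @ $19 = $6,623
Sale 2 (158) [LIFO — newest first]: 135 @ $17 + 11 @ $19 + 12 @ $20 = $2,744
Total COGS = $6,623 + $2,744 = $9,367
Ending inventory: 56 @ $20 = $1,120
Check: goods available $10,487 = COGS $9,367 + ending $1,120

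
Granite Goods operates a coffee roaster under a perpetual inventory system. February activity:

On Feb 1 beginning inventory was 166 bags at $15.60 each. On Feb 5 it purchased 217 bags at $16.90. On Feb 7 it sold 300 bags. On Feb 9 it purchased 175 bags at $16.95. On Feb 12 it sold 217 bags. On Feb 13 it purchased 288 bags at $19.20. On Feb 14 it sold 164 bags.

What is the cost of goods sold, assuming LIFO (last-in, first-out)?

COGS = $11,732.35

Feb 7, 300 sold [LIFO — newest first]: 217 @ $16.90 + 83 @ $15.60 = $4,962.10
Feb 12, 217 sold [LIFO — newest first]: 175 @ $16.95 + 42 @ $15.60 = $3,621.45
Feb 14, 164 sold [LIFO — newest first]: 164 @ $19.20 = $3,148.80
Total COGS = $4,962.10 + $3,621.45 + $3,148.80 = $11,732.35
Ending inventory: 41 @ $15.60 + 124 @ $19.20 = $3,020.40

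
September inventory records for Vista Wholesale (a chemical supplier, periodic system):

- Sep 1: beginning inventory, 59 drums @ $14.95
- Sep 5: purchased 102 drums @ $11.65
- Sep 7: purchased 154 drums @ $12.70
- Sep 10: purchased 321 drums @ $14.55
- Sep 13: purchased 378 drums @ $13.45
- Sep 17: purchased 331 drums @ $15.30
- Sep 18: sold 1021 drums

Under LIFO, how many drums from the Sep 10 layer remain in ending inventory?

Sep 18, 1021 sold [LIFO — newest first]: 331 @ $15.30 + 378 @ $13.45 + 312 @ $14.55 = $14,688.00
Ending inventory: 59 @ $14.95 + 102 @ $11.65 + 154 @ $12.70 + 9 @ $14.55 = $4,157.10

9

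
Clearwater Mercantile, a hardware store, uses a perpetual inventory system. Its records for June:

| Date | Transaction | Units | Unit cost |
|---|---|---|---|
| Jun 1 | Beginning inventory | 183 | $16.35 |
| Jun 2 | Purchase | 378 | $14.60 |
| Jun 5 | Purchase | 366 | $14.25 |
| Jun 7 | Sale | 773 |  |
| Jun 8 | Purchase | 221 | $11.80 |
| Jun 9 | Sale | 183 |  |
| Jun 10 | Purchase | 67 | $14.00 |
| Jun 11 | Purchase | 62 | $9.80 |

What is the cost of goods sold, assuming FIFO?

Jun 7, 773 sold [FIFO — oldest first]: 183 @ $16.35 + 378 @ $14.60 + 212 @ $14.25 = $11,531.85
Jun 9, 183 sold [FIFO — oldest first]: 154 @ $14.25 + 29 @ $11.80 = $2,536.70
Total COGS = $11,531.85 + $2,536.70 = $14,068.55
Ending inventory: 192 @ $11.80 + 67 @ $14.00 + 62 @ $9.80 = $3,811.20

COGS = $14,068.55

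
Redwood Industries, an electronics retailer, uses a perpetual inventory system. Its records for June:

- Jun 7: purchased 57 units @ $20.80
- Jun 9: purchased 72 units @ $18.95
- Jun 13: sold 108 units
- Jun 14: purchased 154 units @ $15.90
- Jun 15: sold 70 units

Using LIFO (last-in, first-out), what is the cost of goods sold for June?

COGS = $3,226.20

Jun 13, 108 sold [LIFO — newest first]: 72 @ $18.95 + 36 @ $20.80 = $2,113.20
Jun 15, 70 sold [LIFO — newest first]: 70 @ $15.90 = $1,113.00
Total COGS = $2,113.20 + $1,113.00 = $3,226.20
Ending inventory: 21 @ $20.80 + 84 @ $15.90 = $1,772.40
Check: goods available $4,998.60 = COGS $3,226.20 + ending $1,772.40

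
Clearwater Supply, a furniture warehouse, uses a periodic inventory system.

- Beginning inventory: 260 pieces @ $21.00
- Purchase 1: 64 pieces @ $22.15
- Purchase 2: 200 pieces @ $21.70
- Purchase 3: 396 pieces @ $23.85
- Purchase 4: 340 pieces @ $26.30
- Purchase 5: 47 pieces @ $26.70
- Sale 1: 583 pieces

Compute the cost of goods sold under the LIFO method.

COGS = $14,871.50

Sale 1 (583) [LIFO — newest first]: 47 @ $26.70 + 340 @ $26.30 + 196 @ $23.85 = $14,871.50
Ending inventory: 260 @ $21.00 + 64 @ $22.15 + 200 @ $21.70 + 200 @ $23.85 = $15,987.60
Check: goods available $30,859.10 = COGS $14,871.50 + ending $15,987.60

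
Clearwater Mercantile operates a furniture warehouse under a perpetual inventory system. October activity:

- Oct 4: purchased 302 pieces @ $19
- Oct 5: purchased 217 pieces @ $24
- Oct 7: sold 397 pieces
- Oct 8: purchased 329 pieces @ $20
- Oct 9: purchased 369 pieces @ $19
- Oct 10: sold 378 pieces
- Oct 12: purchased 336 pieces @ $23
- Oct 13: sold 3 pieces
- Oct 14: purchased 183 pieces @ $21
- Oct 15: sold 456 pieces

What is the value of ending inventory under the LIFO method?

Ending inventory = $10,098

Oct 7, 397 sold [LIFO — newest first]: 217 @ $24 + 180 @ $19 = $8,628
Oct 10, 378 sold [LIFO — newest first]: 369 @ $19 + 9 @ $20 = $7,191
Oct 13, 3 sold [LIFO — newest first]: 3 @ $23 = $69
Oct 15, 456 sold [LIFO — newest first]: 183 @ $21 + 273 @ $23 = $10,122
Total COGS = $8,628 + $7,191 + $69 + $10,122 = $26,010
Ending inventory: 122 @ $19 + 320 @ $20 + 60 @ $23 = $10,098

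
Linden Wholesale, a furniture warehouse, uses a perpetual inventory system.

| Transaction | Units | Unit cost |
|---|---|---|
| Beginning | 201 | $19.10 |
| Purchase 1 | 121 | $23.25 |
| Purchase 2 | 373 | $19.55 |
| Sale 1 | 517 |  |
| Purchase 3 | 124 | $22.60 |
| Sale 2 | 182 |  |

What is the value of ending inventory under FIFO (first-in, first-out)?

Ending inventory = $2,712.00

Sale 1 (517) [FIFO — oldest first]: 201 @ $19.10 + 121 @ $23.25 + 195 @ $19.55 = $10,464.60
Sale 2 (182) [FIFO — oldest first]: 178 @ $19.55 + 4 @ $22.60 = $3,570.30
Total COGS = $10,464.60 + $3,570.30 = $14,034.90
Ending inventory: 120 @ $22.60 = $2,712.00
Check: goods available $16,746.90 = COGS $14,034.90 + ending $2,712.00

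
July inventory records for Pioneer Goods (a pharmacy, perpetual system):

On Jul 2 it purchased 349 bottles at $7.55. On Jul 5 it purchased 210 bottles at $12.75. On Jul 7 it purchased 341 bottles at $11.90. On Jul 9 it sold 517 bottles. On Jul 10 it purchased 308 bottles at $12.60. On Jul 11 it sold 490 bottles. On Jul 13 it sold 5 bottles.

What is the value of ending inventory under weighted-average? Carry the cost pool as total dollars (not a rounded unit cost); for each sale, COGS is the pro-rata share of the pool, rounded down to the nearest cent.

Ending inventory = $2,231.86

After Jul 2: 349 on hand, pool $2,634.95 (≈ $7.5500 each)
After Jul 5: 559 on hand, pool $5,312.45 (≈ $9.5035 each)
After Jul 7: 900 on hand, pool $9,370.35 (≈ $10.4115 each)
Jul 9, sell 517: 517/900 × $9,370.35 → $5,382.74
After Jul 10: 691 on hand, pool $7,868.41 (≈ $11.3870 each)
Jul 11, sell 490: 490/691 × $7,868.41 → $5,579.62
Jul 13, sell 5: 5/201 × $2,288.79 → $56.93
Total COGS = $5,382.74 + $5,579.62 + $56.93 = $11,019.29
Ending inventory (cost pool remaining) = $2,231.86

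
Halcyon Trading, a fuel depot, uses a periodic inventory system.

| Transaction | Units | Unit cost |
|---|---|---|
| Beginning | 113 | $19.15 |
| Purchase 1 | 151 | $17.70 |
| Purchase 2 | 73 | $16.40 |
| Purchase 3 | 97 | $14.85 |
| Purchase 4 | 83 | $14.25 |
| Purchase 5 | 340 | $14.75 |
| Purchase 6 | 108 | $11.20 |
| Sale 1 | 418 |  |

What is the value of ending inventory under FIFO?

Ending inventory = $7,644.95

Sale 1 (418) [FIFO — oldest first]: 113 @ $19.15 + 151 @ $17.70 + 73 @ $16.40 + 81 @ $14.85 = $7,236.70
Ending inventory: 16 @ $14.85 + 83 @ $14.25 + 340 @ $14.75 + 108 @ $11.20 = $7,644.95
Check: goods available $14,881.65 = COGS $7,236.70 + ending $7,644.95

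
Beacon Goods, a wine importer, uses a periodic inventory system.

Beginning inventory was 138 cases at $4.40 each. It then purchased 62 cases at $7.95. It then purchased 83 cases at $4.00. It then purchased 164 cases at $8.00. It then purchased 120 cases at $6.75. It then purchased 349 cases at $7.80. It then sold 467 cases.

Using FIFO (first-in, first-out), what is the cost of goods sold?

COGS = $2,879.10

Sale 1 (467) [FIFO — oldest first]: 138 @ $4.40 + 62 @ $7.95 + 83 @ $4.00 + 164 @ $8.00 + 20 @ $6.75 = $2,879.10
Ending inventory: 100 @ $6.75 + 349 @ $7.80 = $3,397.20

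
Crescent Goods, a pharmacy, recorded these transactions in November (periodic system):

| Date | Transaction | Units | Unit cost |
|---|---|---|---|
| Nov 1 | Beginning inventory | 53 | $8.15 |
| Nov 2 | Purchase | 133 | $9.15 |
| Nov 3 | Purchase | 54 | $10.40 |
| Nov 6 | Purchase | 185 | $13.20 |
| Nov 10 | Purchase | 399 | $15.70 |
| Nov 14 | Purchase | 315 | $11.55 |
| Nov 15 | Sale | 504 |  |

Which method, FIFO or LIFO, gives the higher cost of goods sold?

LIFO

FIFO COGS: 53 @ $8.15 + 133 @ $9.15 + 54 @ $10.40 + 185 @ $13.20 + 79 @ $15.70 = $5,892.80
LIFO COGS: 315 @ $11.55 + 189 @ $15.70 = $6,605.55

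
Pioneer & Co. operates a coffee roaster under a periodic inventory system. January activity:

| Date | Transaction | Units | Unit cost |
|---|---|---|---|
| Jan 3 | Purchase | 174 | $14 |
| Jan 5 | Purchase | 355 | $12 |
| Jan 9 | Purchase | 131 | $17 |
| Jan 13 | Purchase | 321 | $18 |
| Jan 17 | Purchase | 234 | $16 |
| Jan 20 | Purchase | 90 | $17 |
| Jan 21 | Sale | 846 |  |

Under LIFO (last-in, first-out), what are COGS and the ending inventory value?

COGS = $14,119; ending inventory = $5,856

Jan 21, 846 sold [LIFO — newest first]: 90 @ $17 + 234 @ $16 + 321 @ $18 + 131 @ $17 + 70 @ $12 = $14,119
Ending inventory: 174 @ $14 + 285 @ $12 = $5,856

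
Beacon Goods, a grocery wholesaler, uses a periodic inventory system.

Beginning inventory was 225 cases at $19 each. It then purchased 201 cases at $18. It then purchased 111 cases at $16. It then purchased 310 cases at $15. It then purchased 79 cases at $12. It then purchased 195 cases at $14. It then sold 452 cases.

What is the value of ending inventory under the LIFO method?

Ending inventory = $11,649

Sale 1 (452) [LIFO — newest first]: 195 @ $14 + 79 @ $12 + 178 @ $15 = $6,348
Ending inventory: 225 @ $19 + 201 @ $18 + 111 @ $16 + 132 @ $15 = $11,649
Check: goods available $17,997 = COGS $6,348 + ending $11,649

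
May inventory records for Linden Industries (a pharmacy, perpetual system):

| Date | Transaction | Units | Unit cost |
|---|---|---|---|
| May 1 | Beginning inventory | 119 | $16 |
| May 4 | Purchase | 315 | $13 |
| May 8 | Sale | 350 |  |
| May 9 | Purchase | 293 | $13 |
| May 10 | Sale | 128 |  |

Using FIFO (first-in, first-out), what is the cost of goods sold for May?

May 8, 350 sold [FIFO — oldest first]: 119 @ $16 + 231 @ $13 = $4,907
May 10, 128 sold [FIFO — oldest first]: 84 @ $13 + 44 @ $13 = $1,664
Total COGS = $4,907 + $1,664 = $6,571
Ending inventory: 249 @ $13 = $3,237

COGS = $6,571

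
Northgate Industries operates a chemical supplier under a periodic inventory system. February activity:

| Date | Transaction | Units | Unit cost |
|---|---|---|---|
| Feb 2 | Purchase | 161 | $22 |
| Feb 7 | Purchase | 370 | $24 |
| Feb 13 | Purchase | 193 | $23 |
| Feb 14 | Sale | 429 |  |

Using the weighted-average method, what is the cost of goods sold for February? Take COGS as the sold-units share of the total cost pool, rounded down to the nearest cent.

Feb 14, sell 429: 429/724 × $16,861.00 → $9,990.84
Ending inventory (cost pool remaining) = $6,870.16

COGS = $9,990.84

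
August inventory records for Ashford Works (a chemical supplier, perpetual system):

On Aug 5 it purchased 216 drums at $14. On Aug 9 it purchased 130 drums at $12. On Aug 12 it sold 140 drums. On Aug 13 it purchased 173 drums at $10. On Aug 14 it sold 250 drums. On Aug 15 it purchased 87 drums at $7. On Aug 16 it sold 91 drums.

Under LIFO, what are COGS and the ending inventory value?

COGS = $5,173; ending inventory = $1,750

Aug 12, 140 sold [LIFO — newest first]: 130 @ $12 + 10 @ $14 = $1,700
Aug 14, 250 sold [LIFO — newest first]: 173 @ $10 + 77 @ $14 = $2,808
Aug 16, 91 sold [LIFO — newest first]: 87 @ $7 + 4 @ $14 = $665
Total COGS = $1,700 + $2,808 + $665 = $5,173
Ending inventory: 125 @ $14 = $1,750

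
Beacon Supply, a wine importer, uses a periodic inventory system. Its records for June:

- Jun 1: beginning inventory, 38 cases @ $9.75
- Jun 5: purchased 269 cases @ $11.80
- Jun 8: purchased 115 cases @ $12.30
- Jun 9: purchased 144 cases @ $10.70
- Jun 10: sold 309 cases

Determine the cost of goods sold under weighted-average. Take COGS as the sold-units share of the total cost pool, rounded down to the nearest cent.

COGS = $3,548.58

Jun 10, sell 309: 309/566 × $6,500.00 → $3,548.58
Ending inventory (cost pool remaining) = $2,951.42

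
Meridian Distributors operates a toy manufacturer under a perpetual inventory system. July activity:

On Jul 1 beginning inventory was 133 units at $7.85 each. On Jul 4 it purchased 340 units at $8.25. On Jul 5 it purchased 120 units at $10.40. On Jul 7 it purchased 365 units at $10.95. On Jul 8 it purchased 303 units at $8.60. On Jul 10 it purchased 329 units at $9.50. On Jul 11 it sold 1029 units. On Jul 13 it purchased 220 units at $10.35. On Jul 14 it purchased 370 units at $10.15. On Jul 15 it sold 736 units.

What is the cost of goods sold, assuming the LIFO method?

Jul 11, 1029 sold [LIFO — newest first]: 329 @ $9.50 + 303 @ $8.60 + 365 @ $10.95 + 32 @ $10.40 = $10,060.85
Jul 15, 736 sold [LIFO — newest first]: 370 @ $10.15 + 220 @ $10.35 + 88 @ $10.40 + 58 @ $8.25 = $7,426.20
Total COGS = $10,060.85 + $7,426.20 = $17,487.05
Ending inventory: 133 @ $7.85 + 282 @ $8.25 = $3,370.55
Check: goods available $20,857.60 = COGS $17,487.05 + ending $3,370.55

COGS = $17,487.05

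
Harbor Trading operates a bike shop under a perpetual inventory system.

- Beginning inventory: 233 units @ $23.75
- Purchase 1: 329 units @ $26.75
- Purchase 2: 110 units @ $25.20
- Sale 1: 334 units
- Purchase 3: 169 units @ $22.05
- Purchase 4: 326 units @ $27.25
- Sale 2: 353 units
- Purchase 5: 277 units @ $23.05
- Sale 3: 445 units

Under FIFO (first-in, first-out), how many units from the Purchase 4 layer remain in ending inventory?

Sale 1 (334) [FIFO — oldest first]: 233 @ $23.75 + 101 @ $26.75 = $8,235.50
Sale 2 (353) [FIFO — oldest first]: 228 @ $26.75 + 110 @ $25.20 + 15 @ $22.05 = $9,201.75
Sale 3 (445) [FIFO — oldest first]: 154 @ $22.05 + 291 @ $27.25 = $11,325.45
Total COGS = $8,235.50 + $9,201.75 + $11,325.45 = $28,762.70
Ending inventory: 35 @ $27.25 + 277 @ $23.05 = $7,338.60

35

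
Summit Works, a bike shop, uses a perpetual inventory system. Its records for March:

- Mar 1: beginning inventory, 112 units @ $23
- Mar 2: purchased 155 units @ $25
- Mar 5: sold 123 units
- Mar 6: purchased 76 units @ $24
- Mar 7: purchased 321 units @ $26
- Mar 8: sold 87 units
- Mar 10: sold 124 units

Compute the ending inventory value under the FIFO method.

Ending inventory = $8,562

Mar 5, 123 sold [FIFO — oldest first]: 112 @ $23 + 11 @ $25 = $2,851
Mar 8, 87 sold [FIFO — oldest first]: 87 @ $25 = $2,175
Mar 10, 124 sold [FIFO — oldest first]: 57 @ $25 + 67 @ $24 = $3,033
Total COGS = $2,851 + $2,175 + $3,033 = $8,059
Ending inventory: 9 @ $24 + 321 @ $26 = $8,562
Check: goods available $16,621 = COGS $8,059 + ending $8,562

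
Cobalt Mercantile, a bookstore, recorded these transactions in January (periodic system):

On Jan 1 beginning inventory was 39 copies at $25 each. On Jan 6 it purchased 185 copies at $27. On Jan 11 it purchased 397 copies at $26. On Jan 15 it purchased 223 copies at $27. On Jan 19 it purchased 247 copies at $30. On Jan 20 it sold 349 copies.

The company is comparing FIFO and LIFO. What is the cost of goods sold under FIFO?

FIFO COGS: 39 @ $25 + 185 @ $27 + 125 @ $26 = $9,220
LIFO COGS: 247 @ $30 + 102 @ $27 = $10,164

COGS = $9,220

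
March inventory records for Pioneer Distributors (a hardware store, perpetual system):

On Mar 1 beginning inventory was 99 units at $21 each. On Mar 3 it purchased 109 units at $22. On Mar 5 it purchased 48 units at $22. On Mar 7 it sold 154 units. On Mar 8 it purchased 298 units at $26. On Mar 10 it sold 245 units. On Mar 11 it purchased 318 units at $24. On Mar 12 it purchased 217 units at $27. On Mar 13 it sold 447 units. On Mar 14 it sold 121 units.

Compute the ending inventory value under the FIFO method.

Mar 7, 154 sold [FIFO — oldest first]: 99 @ $21 + 55 @ $22 = $3,289
Mar 10, 245 sold [FIFO — oldest first]: 54 @ $22 + 48 @ $22 + 143 @ $26 = $5,962
Mar 13, 447 sold [FIFO — oldest first]: 155 @ $26 + 292 @ $24 = $11,038
Mar 14, 121 sold [FIFO — oldest first]: 26 @ $24 + 95 @ $27 = $3,189
Total COGS = $3,289 + $5,962 + $11,038 + $3,189 = $23,478
Ending inventory: 122 @ $27 = $3,294

Ending inventory = $3,294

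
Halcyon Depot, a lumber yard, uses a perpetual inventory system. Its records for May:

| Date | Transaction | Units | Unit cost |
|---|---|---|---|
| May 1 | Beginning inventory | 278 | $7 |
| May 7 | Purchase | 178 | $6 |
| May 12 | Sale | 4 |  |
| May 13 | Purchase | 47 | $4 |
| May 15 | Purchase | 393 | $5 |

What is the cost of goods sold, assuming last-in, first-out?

May 12, 4 sold [LIFO — newest first]: 4 @ $6 = $24
Ending inventory: 278 @ $7 + 174 @ $6 + 47 @ $4 + 393 @ $5 = $5,143

COGS = $24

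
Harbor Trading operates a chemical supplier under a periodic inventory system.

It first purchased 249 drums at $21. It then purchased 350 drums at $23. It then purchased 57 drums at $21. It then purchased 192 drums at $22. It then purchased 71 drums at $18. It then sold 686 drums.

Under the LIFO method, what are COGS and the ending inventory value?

COGS = $15,085; ending inventory = $4,893

Sale 1 (686) [LIFO — newest first]: 71 @ $18 + 192 @ $22 + 57 @ $21 + 350 @ $23 + 16 @ $21 = $15,085
Ending inventory: 233 @ $21 = $4,893
Check: goods available $19,978 = COGS $15,085 + ending $4,893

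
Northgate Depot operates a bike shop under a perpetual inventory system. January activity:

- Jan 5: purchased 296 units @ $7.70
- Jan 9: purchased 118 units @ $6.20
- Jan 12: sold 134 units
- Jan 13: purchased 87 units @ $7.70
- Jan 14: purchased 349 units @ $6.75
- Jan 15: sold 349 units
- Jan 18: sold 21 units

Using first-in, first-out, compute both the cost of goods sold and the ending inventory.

Jan 12, 134 sold [FIFO — oldest first]: 134 @ $7.70 = $1,031.80
Jan 15, 349 sold [FIFO — oldest first]: 162 @ $7.70 + 118 @ $6.20 + 69 @ $7.70 = $2,510.30
Jan 18, 21 sold [FIFO — oldest first]: 18 @ $7.70 + 3 @ $6.75 = $158.85
Total COGS = $1,031.80 + $2,510.30 + $158.85 = $3,700.95
Ending inventory: 346 @ $6.75 = $2,335.50
Check: goods available $6,036.45 = COGS $3,700.95 + ending $2,335.50

COGS = $3,700.95; ending inventory = $2,335.50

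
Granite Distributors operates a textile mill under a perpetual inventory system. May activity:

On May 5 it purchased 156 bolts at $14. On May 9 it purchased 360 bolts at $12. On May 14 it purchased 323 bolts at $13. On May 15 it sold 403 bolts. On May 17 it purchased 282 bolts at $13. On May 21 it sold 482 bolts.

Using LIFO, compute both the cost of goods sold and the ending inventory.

COGS = $11,225; ending inventory = $3,144

May 15, 403 sold [LIFO — newest first]: 323 @ $13 + 80 @ $12 = $5,159
May 21, 482 sold [LIFO — newest first]: 282 @ $13 + 200 @ $12 = $6,066
Total COGS = $5,159 + $6,066 = $11,225
Ending inventory: 156 @ $14 + 80 @ $12 = $3,144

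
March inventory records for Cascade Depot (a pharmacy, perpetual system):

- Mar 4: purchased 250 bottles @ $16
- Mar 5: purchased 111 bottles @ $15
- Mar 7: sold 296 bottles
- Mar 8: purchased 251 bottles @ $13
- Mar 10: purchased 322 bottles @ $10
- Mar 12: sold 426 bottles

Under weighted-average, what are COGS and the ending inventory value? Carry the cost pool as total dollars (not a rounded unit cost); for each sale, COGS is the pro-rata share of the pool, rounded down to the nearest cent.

After Mar 4: 250 on hand, pool $4,000.00 (≈ $16.0000 each)
After Mar 5: 361 on hand, pool $5,665.00 (≈ $15.6925 each)
Mar 7, sell 296: 296/361 × $5,665.00 → $4,644.98
After Mar 8: 316 on hand, pool $4,283.02 (≈ $13.5539 each)
After Mar 10: 638 on hand, pool $7,503.02 (≈ $11.7602 each)
Mar 12, sell 426: 426/638 × $7,503.02 → $5,009.85
Total COGS = $4,644.98 + $5,009.85 = $9,654.83
Ending inventory (cost pool remaining) = $2,493.17

COGS = $9,654.83; ending inventory = $2,493.17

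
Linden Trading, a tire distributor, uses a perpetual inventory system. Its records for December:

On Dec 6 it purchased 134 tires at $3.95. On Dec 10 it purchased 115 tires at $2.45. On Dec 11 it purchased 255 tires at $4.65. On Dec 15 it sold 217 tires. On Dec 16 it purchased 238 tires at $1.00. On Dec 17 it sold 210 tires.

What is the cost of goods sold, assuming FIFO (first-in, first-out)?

Dec 15, 217 sold [FIFO — oldest first]: 134 @ $3.95 + 83 @ $2.45 = $732.65
Dec 17, 210 sold [FIFO — oldest first]: 32 @ $2.45 + 178 @ $4.65 = $906.10
Total COGS = $732.65 + $906.10 = $1,638.75
Ending inventory: 77 @ $4.65 + 238 @ $1.00 = $596.05

COGS = $1,638.75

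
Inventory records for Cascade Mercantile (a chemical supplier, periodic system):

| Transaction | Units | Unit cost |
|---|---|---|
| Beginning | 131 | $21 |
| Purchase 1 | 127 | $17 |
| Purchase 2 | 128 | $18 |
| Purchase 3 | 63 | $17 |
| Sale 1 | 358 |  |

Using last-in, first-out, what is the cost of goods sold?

Sale 1 (358) [LIFO — newest first]: 63 @ $17 + 128 @ $18 + 127 @ $17 + 40 @ $21 = $6,374
Ending inventory: 91 @ $21 = $1,911

COGS = $6,374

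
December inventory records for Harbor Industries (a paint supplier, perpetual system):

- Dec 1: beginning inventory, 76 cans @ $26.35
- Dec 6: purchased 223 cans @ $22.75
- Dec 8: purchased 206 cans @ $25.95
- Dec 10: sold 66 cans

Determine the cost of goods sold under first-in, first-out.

COGS = $1,739.10

Dec 10, 66 sold [FIFO — oldest first]: 66 @ $26.35 = $1,739.10
Ending inventory: 10 @ $26.35 + 223 @ $22.75 + 206 @ $25.95 = $10,682.45
Check: goods available $12,421.55 = COGS $1,739.10 + ending $10,682.45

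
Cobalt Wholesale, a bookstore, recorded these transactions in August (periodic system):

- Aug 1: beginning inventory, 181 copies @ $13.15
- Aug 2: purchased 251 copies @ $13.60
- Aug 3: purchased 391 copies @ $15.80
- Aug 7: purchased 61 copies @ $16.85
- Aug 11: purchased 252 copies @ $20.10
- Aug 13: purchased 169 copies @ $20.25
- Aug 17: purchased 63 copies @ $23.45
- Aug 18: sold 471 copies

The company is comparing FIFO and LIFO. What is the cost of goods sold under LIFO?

FIFO COGS: 181 @ $13.15 + 251 @ $13.60 + 39 @ $15.80 = $6,409.95
LIFO COGS: 63 @ $23.45 + 169 @ $20.25 + 239 @ $20.10 = $9,703.50

COGS = $9,703.50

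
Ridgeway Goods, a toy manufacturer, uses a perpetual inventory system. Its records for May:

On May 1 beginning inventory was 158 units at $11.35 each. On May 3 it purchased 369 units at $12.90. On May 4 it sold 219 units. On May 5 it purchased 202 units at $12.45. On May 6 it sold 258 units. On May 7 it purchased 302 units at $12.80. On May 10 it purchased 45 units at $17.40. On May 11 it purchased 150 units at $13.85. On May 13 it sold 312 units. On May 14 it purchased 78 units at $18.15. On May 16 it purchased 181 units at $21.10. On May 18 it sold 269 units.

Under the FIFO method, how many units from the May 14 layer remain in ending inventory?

78

May 4, 219 sold [FIFO — oldest first]: 158 @ $11.35 + 61 @ $12.90 = $2,580.20
May 6, 258 sold [FIFO — oldest first]: 258 @ $12.90 = $3,328.20
May 13, 312 sold [FIFO — oldest first]: 50 @ $12.90 + 202 @ $12.45 + 60 @ $12.80 = $3,927.90
May 18, 269 sold [FIFO — oldest first]: 242 @ $12.80 + 27 @ $17.40 = $3,567.40
Total COGS = $2,580.20 + $3,328.20 + $3,927.90 + $3,567.40 = $13,403.70
Ending inventory: 18 @ $17.40 + 150 @ $13.85 + 78 @ $18.15 + 181 @ $21.10 = $7,625.50
Check: goods available $21,029.20 = COGS $13,403.70 + ending $7,625.50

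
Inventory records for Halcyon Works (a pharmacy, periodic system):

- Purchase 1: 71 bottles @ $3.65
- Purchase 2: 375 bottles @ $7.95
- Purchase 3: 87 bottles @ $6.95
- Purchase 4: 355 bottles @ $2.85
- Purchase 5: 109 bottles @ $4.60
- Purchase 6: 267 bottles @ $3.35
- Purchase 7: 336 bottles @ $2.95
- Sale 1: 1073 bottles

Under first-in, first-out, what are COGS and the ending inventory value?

Sale 1 (1073) [FIFO — oldest first]: 71 @ $3.65 + 375 @ $7.95 + 87 @ $6.95 + 355 @ $2.85 + 109 @ $4.60 + 76 @ $3.35 = $5,612.80
Ending inventory: 191 @ $3.35 + 336 @ $2.95 = $1,631.05
Check: goods available $7,243.85 = COGS $5,612.80 + ending $1,631.05

COGS = $5,612.80; ending inventory = $1,631.05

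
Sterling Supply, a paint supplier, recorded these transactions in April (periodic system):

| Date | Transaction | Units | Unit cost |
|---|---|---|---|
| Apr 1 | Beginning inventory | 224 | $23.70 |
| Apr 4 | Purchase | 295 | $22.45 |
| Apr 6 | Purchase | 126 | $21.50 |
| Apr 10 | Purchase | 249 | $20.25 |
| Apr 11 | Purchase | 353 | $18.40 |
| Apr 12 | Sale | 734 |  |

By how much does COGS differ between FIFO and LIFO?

$2,061.65

FIFO COGS: 224 @ $23.70 + 295 @ $22.45 + 126 @ $21.50 + 89 @ $20.25 = $16,442.80
LIFO COGS: 353 @ $18.40 + 249 @ $20.25 + 126 @ $21.50 + 6 @ $22.45 = $14,381.15
Difference = |$16,442.80 − $14,381.15| = $2,061.65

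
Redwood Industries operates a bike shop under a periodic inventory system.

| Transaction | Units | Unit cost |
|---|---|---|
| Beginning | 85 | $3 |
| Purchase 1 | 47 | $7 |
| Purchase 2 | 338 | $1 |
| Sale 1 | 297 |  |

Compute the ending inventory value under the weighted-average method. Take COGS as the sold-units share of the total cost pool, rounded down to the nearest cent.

Sale 1, sell 297: 297/470 × $922.00 → $582.62
Ending inventory (cost pool remaining) = $339.38
Check: goods available $922.00 = COGS $582.62 + ending $339.38

Ending inventory = $339.38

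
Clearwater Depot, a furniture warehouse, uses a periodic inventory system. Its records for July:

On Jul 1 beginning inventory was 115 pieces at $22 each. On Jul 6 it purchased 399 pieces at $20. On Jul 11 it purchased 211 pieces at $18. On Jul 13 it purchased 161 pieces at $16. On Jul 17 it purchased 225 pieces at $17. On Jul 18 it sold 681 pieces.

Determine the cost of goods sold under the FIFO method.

COGS = $13,516

Jul 18, 681 sold [FIFO — oldest first]: 115 @ $22 + 399 @ $20 + 167 @ $18 = $13,516
Ending inventory: 44 @ $18 + 161 @ $16 + 225 @ $17 = $7,193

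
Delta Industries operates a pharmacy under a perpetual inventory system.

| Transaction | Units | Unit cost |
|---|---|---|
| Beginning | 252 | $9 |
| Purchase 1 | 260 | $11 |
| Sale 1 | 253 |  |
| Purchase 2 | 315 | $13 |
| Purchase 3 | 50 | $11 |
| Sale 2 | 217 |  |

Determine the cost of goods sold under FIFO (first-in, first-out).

Sale 1 (253) [FIFO — oldest first]: 252 @ $9 + 1 @ $11 = $2,279
Sale 2 (217) [FIFO — oldest first]: 217 @ $11 = $2,387
Total COGS = $2,279 + $2,387 = $4,666
Ending inventory: 42 @ $11 + 315 @ $13 + 50 @ $11 = $5,107

COGS = $4,666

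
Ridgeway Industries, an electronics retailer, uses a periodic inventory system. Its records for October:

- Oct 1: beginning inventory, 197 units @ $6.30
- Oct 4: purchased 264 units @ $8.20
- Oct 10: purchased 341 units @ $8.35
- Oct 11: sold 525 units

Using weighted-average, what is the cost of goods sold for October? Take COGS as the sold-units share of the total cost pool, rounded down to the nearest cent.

Oct 11, sell 525: 525/802 × $6,253.25 → $4,093.46
Ending inventory (cost pool remaining) = $2,159.79

COGS = $4,093.46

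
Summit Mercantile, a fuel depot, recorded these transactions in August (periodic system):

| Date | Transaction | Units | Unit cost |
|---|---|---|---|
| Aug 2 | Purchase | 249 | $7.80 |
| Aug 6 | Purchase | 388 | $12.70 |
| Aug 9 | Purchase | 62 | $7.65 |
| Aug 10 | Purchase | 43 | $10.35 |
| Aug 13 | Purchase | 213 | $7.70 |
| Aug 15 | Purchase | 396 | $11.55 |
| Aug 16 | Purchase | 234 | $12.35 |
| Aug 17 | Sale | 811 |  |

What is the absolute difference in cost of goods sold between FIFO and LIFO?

$536.95

FIFO COGS: 249 @ $7.80 + 388 @ $12.70 + 62 @ $7.65 + 43 @ $10.35 + 69 @ $7.70 = $8,320.45
LIFO COGS: 234 @ $12.35 + 396 @ $11.55 + 181 @ $7.70 = $8,857.40
Difference = |$8,320.45 − $8,857.40| = $536.95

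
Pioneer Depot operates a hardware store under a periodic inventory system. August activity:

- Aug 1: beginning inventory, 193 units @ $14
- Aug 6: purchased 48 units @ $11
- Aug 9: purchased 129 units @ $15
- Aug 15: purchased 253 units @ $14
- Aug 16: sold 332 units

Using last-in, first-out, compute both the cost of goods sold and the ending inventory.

Aug 16, 332 sold [LIFO — newest first]: 253 @ $14 + 79 @ $15 = $4,727
Ending inventory: 193 @ $14 + 48 @ $11 + 50 @ $15 = $3,980
Check: goods available $8,707 = COGS $4,727 + ending $3,980

COGS = $4,727; ending inventory = $3,980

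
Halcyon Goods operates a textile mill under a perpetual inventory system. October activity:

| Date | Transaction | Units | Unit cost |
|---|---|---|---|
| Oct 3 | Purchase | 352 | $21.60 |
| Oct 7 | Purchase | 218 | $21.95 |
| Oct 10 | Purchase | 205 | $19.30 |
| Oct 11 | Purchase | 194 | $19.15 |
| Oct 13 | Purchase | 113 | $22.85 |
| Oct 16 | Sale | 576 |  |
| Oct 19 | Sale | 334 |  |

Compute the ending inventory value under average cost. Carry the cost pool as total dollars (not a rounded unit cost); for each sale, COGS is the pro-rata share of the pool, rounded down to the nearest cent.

Ending inventory = $3,599.28

After Oct 3: 352 on hand, pool $7,603.20 (≈ $21.6000 each)
After Oct 7: 570 on hand, pool $12,388.30 (≈ $21.7339 each)
After Oct 10: 775 on hand, pool $16,344.80 (≈ $21.0901 each)
After Oct 11: 969 on hand, pool $20,059.90 (≈ $20.7017 each)
After Oct 13: 1082 on hand, pool $22,641.95 (≈ $20.9260 each)
Oct 16, sell 576: 576/1082 × $22,641.95 → $12,053.38
Oct 19, sell 334: 334/506 × $10,588.57 → $6,989.29
Total COGS = $12,053.38 + $6,989.29 = $19,042.67
Ending inventory (cost pool remaining) = $3,599.28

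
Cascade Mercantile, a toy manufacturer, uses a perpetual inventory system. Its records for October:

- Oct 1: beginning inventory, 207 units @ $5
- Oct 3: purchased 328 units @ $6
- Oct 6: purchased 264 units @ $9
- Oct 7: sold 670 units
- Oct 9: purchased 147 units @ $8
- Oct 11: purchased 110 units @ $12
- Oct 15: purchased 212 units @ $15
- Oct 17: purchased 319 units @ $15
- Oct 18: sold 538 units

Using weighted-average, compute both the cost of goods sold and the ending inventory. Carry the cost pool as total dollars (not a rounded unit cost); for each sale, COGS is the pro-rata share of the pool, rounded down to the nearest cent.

COGS = $11,157.49; ending inventory = $4,682.51

After Oct 1: 207 on hand, pool $1,035.00 (≈ $5.0000 each)
After Oct 3: 535 on hand, pool $3,003.00 (≈ $5.6131 each)
After Oct 6: 799 on hand, pool $5,379.00 (≈ $6.7322 each)
Oct 7, sell 670: 670/799 × $5,379.00 → $4,510.55
After Oct 9: 276 on hand, pool $2,044.45 (≈ $7.4074 each)
After Oct 11: 386 on hand, pool $3,364.45 (≈ $8.7162 each)
After Oct 15: 598 on hand, pool $6,544.45 (≈ $10.9439 each)
After Oct 17: 917 on hand, pool $11,329.45 (≈ $12.3549 each)
Oct 18, sell 538: 538/917 × $11,329.45 → $6,646.94
Total COGS = $4,510.55 + $6,646.94 = $11,157.49
Ending inventory (cost pool remaining) = $4,682.51
Check: goods available $15,840.00 = COGS $11,157.49 + ending $4,682.51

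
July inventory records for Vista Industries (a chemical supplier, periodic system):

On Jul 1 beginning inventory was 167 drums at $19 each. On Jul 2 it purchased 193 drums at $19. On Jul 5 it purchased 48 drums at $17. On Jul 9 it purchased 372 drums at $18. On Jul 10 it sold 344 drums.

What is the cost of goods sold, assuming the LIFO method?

Jul 10, 344 sold [LIFO — newest first]: 344 @ $18 = $6,192
Ending inventory: 167 @ $19 + 193 @ $19 + 48 @ $17 + 28 @ $18 = $8,160
Check: goods available $14,352 = COGS $6,192 + ending $8,160

COGS = $6,192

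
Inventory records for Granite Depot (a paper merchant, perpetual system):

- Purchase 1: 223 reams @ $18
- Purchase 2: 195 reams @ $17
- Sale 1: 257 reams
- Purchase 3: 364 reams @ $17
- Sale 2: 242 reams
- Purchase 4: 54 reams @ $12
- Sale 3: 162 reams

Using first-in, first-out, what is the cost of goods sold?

COGS = $11,460

Sale 1 (257) [FIFO — oldest first]: 223 @ $18 + 34 @ $17 = $4,592
Sale 2 (242) [FIFO — oldest first]: 161 @ $17 + 81 @ $17 = $4,114
Sale 3 (162) [FIFO — oldest first]: 162 @ $17 = $2,754
Total COGS = $4,592 + $4,114 + $2,754 = $11,460
Ending inventory: 121 @ $17 + 54 @ $12 = $2,705
Check: goods available $14,165 = COGS $11,460 + ending $2,705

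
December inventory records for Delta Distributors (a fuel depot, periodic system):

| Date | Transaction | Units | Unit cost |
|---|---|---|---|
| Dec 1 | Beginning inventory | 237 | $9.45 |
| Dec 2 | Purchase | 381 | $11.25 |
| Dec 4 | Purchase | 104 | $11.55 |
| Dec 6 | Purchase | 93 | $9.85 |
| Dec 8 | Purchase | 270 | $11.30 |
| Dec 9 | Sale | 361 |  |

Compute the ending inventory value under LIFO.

Ending inventory = $7,746.80

Dec 9, 361 sold [LIFO — newest first]: 270 @ $11.30 + 91 @ $9.85 = $3,947.35
Ending inventory: 237 @ $9.45 + 381 @ $11.25 + 104 @ $11.55 + 2 @ $9.85 = $7,746.80
Check: goods available $11,694.15 = COGS $3,947.35 + ending $7,746.80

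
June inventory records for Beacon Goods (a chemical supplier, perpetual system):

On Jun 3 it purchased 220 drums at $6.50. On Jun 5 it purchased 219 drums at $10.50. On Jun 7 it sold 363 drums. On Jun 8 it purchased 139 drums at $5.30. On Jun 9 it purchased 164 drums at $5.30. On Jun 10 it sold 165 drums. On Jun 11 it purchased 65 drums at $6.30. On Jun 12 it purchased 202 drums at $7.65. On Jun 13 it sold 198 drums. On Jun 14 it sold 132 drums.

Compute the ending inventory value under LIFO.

Jun 7, 363 sold [LIFO — newest first]: 219 @ $10.50 + 144 @ $6.50 = $3,235.50
Jun 10, 165 sold [LIFO — newest first]: 164 @ $5.30 + 1 @ $5.30 = $874.50
Jun 13, 198 sold [LIFO — newest first]: 198 @ $7.65 = $1,514.70
Jun 14, 132 sold [LIFO — newest first]: 4 @ $7.65 + 65 @ $6.30 + 63 @ $5.30 = $774.00
Total COGS = $3,235.50 + $874.50 + $1,514.70 + $774.00 = $6,398.70
Ending inventory: 76 @ $6.50 + 75 @ $5.30 = $891.50

Ending inventory = $891.50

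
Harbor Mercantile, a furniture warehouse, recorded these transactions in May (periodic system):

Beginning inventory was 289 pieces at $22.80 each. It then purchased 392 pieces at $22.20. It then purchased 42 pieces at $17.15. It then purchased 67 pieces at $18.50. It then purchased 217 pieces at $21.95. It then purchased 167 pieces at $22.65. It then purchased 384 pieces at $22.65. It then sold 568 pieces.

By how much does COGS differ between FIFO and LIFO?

FIFO COGS: 289 @ $22.80 + 279 @ $22.20 = $12,783.00
LIFO COGS: 384 @ $22.65 + 167 @ $22.65 + 17 @ $21.95 = $12,853.30
Difference = |$12,783.00 − $12,853.30| = $70.30

$70.30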